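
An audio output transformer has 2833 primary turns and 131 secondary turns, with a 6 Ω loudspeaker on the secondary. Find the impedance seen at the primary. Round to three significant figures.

Z_p = (N_p/N_s)² × Z_s = (2833/131)² × 6 = 2810 Ω.

Z_p ≈ 2810 Ω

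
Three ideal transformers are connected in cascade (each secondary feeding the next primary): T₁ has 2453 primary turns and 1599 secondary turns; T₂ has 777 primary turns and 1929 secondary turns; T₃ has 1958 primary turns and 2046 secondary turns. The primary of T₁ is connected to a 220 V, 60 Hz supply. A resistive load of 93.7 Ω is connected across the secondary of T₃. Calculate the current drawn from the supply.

After T₁: V = 220.00 × 1599/2453 = 143.41 V.
After T₂: V = 143.41 × 1929/777 = 356.03 V.
After T₃: V = 356.03 × 2046/1958 = 372.03 V.
I_load = 372.03/93.7 = 3.9704 A, so P_out = 372.03 × 3.9704 = 1477.1 W.
All ideal ⇒ P_in = P_out, so I_supply = 1477.1/220 = 6.71 A.

I_supply ≈ 6.71 A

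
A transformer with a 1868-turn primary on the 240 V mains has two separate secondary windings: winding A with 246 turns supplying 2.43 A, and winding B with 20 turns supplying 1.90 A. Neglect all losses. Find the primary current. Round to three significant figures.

V_A = 240 × 246/1868 = 31.606 V; V_B = 240 × 20/1868 = 2.5696 V.
P_out = V_A I_A + V_B I_B = 31.606×2.43 + 2.5696×1.90 = 76.803 + 4.8822 = 81.685 W.
Ideal ⇒ P_in = P_out, so I_p = P_out/V_p = 81.685/240 = 0.340 A.

I_p ≈ 0.340 A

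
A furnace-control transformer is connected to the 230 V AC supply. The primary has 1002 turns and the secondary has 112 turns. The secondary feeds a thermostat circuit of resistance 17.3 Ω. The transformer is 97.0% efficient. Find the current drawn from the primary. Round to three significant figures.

I_p ≈ 0.171 A

V_s = 230 × 112/1002 = 25.709 V.
I_s = V_s/R = 25.709/17.3 = 1.4860 A.
P_out = V_s I_s = 25.709 × 1.4860 = 38.204 W.
P_in = P_out/η = 38.204/0.970 = 39.386 W.
I_p = P_in/V_p = 39.386/230 = 0.171 A.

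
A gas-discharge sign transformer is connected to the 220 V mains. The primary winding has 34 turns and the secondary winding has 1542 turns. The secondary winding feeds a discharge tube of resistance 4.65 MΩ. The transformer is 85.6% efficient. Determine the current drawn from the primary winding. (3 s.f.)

V_s = 220 × 1542/34 = 9977.6 V.
I_s = V_s/R = 9977.6/(4.65×10^6) = 0.0021457 A.
P_out = V_s I_s = 9977.6 × 0.0021457 = 21.409 W.
P_in = P_out/η = 21.409/0.856 = 25.011 W.
I_p = P_in/V_p = 25.011/220 = 0.114 A.

I_p ≈ 0.114 A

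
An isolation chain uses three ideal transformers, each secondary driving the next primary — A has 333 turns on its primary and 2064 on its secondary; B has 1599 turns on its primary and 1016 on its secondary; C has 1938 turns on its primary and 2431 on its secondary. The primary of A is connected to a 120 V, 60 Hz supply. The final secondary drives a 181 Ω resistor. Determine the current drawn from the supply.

After A: V = 120.00 × 2064/333 = 743.78 V.
After B: V = 743.78 × 1016/1599 = 472.60 V.
After C: V = 472.60 × 2431/1938 = 592.82 V.
I_load = 592.82/181 = 3.2753 A, so P_out = 592.82 × 3.2753 = 1941.6 W.
All ideal ⇒ P_in = P_out, so I_supply = 1941.6/120 = 16.2 A.

I_supply ≈ 16.2 A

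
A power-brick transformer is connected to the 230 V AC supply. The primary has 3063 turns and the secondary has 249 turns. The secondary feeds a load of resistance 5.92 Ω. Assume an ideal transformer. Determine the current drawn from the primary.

I_p ≈ 0.257 A

V_s = V_p × N_s/N_p = 230 × 249/3063 = 18.697 V.
I_s = V_s/R = 18.697/5.92 = 3.1583 A.
For an ideal transformer I_p N_p = I_s N_s, so I_p = 3.1583 × 249/3063 = 0.257 A.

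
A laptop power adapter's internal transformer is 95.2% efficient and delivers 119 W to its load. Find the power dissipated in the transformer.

P_in = P_out/η = 119/0.952 = 125.000 W.
P_loss = P_in − P_out = 125.000 − 119 = 6.00 W.

P_loss ≈ 6.00 W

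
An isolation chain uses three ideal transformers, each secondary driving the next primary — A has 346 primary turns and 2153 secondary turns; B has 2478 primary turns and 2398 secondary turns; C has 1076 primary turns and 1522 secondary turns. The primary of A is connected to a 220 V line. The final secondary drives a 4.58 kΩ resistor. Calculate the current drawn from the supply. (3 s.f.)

Secondary of A: V = 220.00 × 2153/346 = 1369.0 V.
Secondary of B: V = 1369.0 × 2398/2478 = 1324.8 V.
Secondary of C: V = 1324.8 × 1522/1076 = 1873.9 V.
I_load = 1873.9/4580 = 0.40914 A, so P_out = 1873.9 × 0.40914 = 766.68 W.
All ideal ⇒ P_in = P_out, so I_supply = 766.68/220 = 3.48 A.

I_supply ≈ 3.48 A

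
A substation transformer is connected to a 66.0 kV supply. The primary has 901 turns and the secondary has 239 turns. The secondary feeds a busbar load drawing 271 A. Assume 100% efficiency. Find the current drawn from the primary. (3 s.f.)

I_p ≈ 71.9 A

For an ideal transformer I_p N_p = I_s N_s, so I_p = 271 × 239/901 = 71.9 A.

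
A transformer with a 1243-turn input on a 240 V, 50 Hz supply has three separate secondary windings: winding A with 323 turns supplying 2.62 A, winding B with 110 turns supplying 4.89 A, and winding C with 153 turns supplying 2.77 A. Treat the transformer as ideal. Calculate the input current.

V_A = 240 × 323/1243 = 62.365 V; V_B = 240 × 110/1243 = 21.239 V; V_C = 240 × 153/1243 = 29.541 V.
P_out = V_A I_A + V_B I_B + V_C I_C = 62.365×2.62 + 21.239×4.89 + 29.541×2.77 = 163.40 + 103.86 + 81.830 = 349.09 W.
Ideal ⇒ P_in = P_out, so I_in = P_out/V_in = 349.09/240 = 1.45 A.

I_in ≈ 1.45 A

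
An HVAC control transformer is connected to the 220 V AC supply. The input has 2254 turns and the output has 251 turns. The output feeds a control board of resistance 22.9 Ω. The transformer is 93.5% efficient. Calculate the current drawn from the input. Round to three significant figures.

I_in ≈ 0.127 A

V_out = 220 × 251/2254 = 24.499 V.
I_out = V_out/R = 24.499/22.9 = 1.0698 A.
P_out = V_out I_out = 24.499 × 1.0698 = 26.209 W.
P_in = P_out/η = 26.209/0.935 = 28.031 W.
I_in = P_in/V_in = 28.031/220 = 0.127 A.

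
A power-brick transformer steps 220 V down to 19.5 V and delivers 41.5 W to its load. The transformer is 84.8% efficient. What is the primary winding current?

I_p ≈ 0.222 A

P_in = P_out/η = 41.5/0.848 = 48.939 W.
I_p = P_in/V_p = 48.939/220 = 0.222 A.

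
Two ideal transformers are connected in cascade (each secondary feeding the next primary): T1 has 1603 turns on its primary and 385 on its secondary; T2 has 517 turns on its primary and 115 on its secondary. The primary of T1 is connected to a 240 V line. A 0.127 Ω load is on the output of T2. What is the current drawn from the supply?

I_supply ≈ 5.39 A

Secondary of T1: V = 240.00 × 385/1603 = 57.642 V.
Secondary of T2: V = 57.642 × 115/517 = 12.822 V.
I_load = 12.822/0.127 = 100.96 A, so P_out = 12.822 × 100.96 = 1294.5 W.
All ideal ⇒ P_in = P_out, so I_supply = 1294.5/240 = 5.39 A.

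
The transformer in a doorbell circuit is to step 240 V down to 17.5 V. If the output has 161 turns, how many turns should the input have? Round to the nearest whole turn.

N_in/N_out = V_in/V_out, so N_in = 161 × 240/17.5 = 2208.0 ≈ 2208 turns.

N_in = 2208 turns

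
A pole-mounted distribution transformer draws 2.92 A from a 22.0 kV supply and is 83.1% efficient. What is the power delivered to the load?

P_out ≈ 53400 W

P_in = V_p I_p = 22000 × 2.92 = 64240 W.
P_out = η P_in = 0.831 × 64240 = 53400 W.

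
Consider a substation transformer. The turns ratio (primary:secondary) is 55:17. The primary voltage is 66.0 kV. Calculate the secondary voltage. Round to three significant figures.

V_s/V_p = N_s/N_p, so V_s = 66000 × 17/55 = 20400 V.

V_s ≈ 20400 V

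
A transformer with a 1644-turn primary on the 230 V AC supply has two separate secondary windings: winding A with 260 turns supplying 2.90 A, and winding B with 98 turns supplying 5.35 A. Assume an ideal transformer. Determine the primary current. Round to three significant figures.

I_p ≈ 0.778 A

V_A = 230 × 260/1644 = 36.375 V; V_B = 230 × 98/1644 = 13.710 V.
P_out = V_A I_A + V_B I_B = 36.375×2.90 + 13.710×5.35 = 105.49 + 73.351 = 178.84 W.
Ideal ⇒ P_in = P_out, so I_p = P_out/V_p = 178.84/230 = 0.778 A.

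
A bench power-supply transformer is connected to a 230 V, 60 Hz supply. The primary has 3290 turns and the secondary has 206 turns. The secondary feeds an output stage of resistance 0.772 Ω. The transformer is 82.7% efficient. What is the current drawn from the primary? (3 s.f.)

V_s = 230 × 206/3290 = 14.401 V.
I_s = V_s/R = 14.401/0.772 = 18.654 A.
P_out = V_s I_s = 14.401 × 18.654 = 268.65 W.
P_in = P_out/η = 268.65/0.827 = 324.84 W.
I_p = P_in/V_p = 324.84/230 = 1.41 A.

I_p ≈ 1.41 A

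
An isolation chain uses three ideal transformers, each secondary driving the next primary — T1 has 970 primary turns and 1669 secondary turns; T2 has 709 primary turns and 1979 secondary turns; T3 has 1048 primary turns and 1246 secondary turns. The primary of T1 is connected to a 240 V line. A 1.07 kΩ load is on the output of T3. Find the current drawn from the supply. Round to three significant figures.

Secondary of T1: V = 240.00 × 1669/970 = 412.95 V.
Secondary of T2: V = 412.95 × 1979/709 = 1152.6 V.
Secondary of T3: V = 1152.6 × 1246/1048 = 1370.4 V.
I_load = 1370.4/1070 = 1.2808 A, so P_out = 1370.4 × 1.2808 = 1755.2 W.
All ideal ⇒ P_in = P_out, so I_supply = 1755.2/240 = 7.31 A.

I_supply ≈ 7.31 A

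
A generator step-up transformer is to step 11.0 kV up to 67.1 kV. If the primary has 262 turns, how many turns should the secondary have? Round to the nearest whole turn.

N_s = 1598 turns

N_s/N_p = V_s/V_p, so N_s = 262 × 67100/11000 = 1598.2 ≈ 1598 turns.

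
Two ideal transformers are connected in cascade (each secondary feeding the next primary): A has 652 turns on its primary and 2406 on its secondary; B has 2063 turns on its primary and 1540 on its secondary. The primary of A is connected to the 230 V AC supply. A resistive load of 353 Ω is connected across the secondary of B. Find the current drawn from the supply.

After A: V = 230.00 × 2406/652 = 848.74 V.
After B: V = 848.74 × 1540/2063 = 633.57 V.
I_load = 633.57/353 = 1.7948 A, so P_out = 633.57 × 1.7948 = 1137.2 W.
All ideal ⇒ P_in = P_out, so I_supply = 1137.2/230 = 4.94 A.

I_supply ≈ 4.94 A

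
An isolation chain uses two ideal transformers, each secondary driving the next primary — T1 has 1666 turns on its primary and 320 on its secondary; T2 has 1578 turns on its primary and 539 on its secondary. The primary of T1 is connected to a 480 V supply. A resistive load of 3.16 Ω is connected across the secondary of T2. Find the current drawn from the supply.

I_supply ≈ 0.654 A

Secondary of T1: V = 480.00 × 320/1666 = 92.197 V.
Secondary of T2: V = 92.197 × 539/1578 = 31.492 V.
I_load = 31.492/3.16 = 9.9658 A, so P_out = 31.492 × 9.9658 = 313.84 W.
All ideal ⇒ P_in = P_out, so I_supply = 313.84/480 = 0.654 A.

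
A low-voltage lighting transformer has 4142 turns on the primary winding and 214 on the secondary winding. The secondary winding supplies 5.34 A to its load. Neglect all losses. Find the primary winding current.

For an ideal transformer I_p/I_s = N_s/N_p, so I_p = 5.34 × 214/4142 = 0.276 A.

I_p ≈ 0.276 A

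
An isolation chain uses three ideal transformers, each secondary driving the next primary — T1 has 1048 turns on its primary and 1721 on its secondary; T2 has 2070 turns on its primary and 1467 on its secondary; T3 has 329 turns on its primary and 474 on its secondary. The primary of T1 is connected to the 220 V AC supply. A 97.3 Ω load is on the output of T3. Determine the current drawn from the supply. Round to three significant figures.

Secondary of T1: V = 220.00 × 1721/1048 = 361.28 V.
Secondary of T2: V = 361.28 × 1467/2070 = 256.04 V.
Secondary of T3: V = 256.04 × 474/329 = 368.88 V.
I_load = 368.88/97.3 = 3.7912 A, so P_out = 368.88 × 3.7912 = 1398.5 W.
All ideal ⇒ P_in = P_out, so I_supply = 1398.5/220 = 6.36 A.

I_supply ≈ 6.36 A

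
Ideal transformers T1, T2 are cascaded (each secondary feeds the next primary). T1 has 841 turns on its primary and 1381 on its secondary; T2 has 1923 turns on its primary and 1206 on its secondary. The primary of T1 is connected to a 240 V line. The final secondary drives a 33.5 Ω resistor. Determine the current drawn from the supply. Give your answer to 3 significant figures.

Secondary of T1: V = 240.00 × 1381/841 = 394.10 V.
Secondary of T2: V = 394.10 × 1206/1923 = 247.16 V.
I_load = 247.16/33.5 = 7.3779 A, so P_out = 247.16 × 7.3779 = 1823.5 W.
All ideal ⇒ P_in = P_out, so I_supply = 1823.5/240 = 7.60 A.

I_supply ≈ 7.60 A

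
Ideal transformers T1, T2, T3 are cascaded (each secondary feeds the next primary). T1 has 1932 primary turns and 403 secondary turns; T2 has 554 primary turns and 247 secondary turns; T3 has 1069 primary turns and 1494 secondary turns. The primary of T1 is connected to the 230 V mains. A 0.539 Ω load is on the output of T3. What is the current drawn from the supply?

I_supply ≈ 7.21 A

Secondary of T1: V = 230.00 × 403/1932 = 47.976 V.
Secondary of T2: V = 47.976 × 247/554 = 21.390 V.
Secondary of T3: V = 21.390 × 1494/1069 = 29.894 V.
I_load = 29.894/0.539 = 55.462 A, so P_out = 29.894 × 55.462 = 1658.0 W.
All ideal ⇒ P_in = P_out, so I_supply = 1658.0/230 = 7.21 A.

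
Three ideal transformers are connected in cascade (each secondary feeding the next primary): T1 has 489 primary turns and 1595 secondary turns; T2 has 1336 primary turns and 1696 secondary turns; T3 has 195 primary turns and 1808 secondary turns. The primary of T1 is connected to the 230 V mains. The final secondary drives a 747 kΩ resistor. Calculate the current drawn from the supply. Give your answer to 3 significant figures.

After T1: V = 230.00 × 1595/489 = 750.20 V.
After T2: V = 750.20 × 1696/1336 = 952.36 V.
After T3: V = 952.36 × 1808/195 = 8830.0 V.
I_load = 8830.0/747000 = 0.011821 A, so P_out = 8830.0 × 0.011821 = 104.38 W.
All ideal ⇒ P_in = P_out, so I_supply = 104.38/230 = 0.454 A.

I_supply ≈ 0.454 A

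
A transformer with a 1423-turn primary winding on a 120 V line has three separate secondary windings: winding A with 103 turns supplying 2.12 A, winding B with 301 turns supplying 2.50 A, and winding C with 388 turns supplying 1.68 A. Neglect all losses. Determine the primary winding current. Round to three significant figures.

I_p ≈ 1.14 A

V_A = 120 × 103/1423 = 8.6859 V; V_B = 120 × 301/1423 = 25.383 V; V_C = 120 × 388/1423 = 32.720 V.
P_out = V_A I_A + V_B I_B + V_C I_C = 8.6859×2.12 + 25.383×2.50 + 32.720×1.68 = 18.414 + 63.457 + 54.969 = 136.84 W.
Ideal ⇒ P_in = P_out, so I_p = P_out/V_p = 136.84/120 = 1.14 A.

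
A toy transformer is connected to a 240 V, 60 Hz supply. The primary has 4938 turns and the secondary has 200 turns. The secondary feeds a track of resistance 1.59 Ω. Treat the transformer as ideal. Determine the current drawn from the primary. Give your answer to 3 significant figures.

V_s = V_p × N_s/N_p = 240 × 200/4938 = 9.7205 V.
I_s = V_s/R = 9.7205/1.59 = 6.1135 A.
For an ideal transformer I_p N_p = I_s N_s, so I_p = 6.1135 × 200/4938 = 0.248 A.

I_p ≈ 0.248 A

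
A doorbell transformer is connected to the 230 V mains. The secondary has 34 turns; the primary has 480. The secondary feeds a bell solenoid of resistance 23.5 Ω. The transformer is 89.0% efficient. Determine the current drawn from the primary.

I_p ≈ 0.0552 A

V_s = 230 × 34/480 = 16.292 V.
I_s = V_s/R = 16.292/23.5 = 0.69326 A.
P_out = V_s I_s = 16.292 × 0.69326 = 11.294 W.
P_in = P_out/η = 11.294/0.890 = 12.690 W.
I_p = P_in/V_p = 12.690/230 = 0.0552 A.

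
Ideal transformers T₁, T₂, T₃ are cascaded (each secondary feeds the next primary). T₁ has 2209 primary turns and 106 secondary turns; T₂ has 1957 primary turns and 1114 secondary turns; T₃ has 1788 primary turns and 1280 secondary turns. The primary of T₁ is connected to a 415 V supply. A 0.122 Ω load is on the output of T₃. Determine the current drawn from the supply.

Secondary of T₁: V = 415.00 × 106/2209 = 19.914 V.
Secondary of T₂: V = 19.914 × 1114/1957 = 11.336 V.
Secondary of T₃: V = 11.336 × 1280/1788 = 8.1151 V.
I_load = 8.1151/0.122 = 66.517 A, so P_out = 8.1151 × 66.517 = 539.80 W.
All ideal ⇒ P_in = P_out, so I_supply = 539.80/415 = 1.30 A.

I_supply ≈ 1.30 A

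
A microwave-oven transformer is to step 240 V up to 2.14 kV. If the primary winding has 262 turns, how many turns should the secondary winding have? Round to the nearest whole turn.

N_s/N_p = V_s/V_p, so N_s = 262 × 2140/240 = 2336.2 ≈ 2336 turns.

N_s = 2336 turns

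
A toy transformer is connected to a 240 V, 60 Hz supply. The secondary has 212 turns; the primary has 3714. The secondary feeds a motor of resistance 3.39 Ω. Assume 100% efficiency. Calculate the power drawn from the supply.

P ≈ 55.4 W

V_s = V_p × N_s/N_p = 240 × 212/3714 = 13.700 V.
I_s = V_s/R = 13.700/3.39 = 4.0412 A.
I_p = I_s × N_s/N_p = 4.0412 × 212/3714 = 0.23067 A.
P = V_p I_p = 240 × 0.23067 = 55.4 W.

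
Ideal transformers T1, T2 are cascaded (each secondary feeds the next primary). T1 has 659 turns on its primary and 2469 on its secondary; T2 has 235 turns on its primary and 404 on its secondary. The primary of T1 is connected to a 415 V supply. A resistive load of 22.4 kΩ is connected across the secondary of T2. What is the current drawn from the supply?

I_supply ≈ 0.769 A

Secondary of T1: V = 415.00 × 2469/659 = 1554.8 V.
Secondary of T2: V = 1554.8 × 404/235 = 2673.0 V.
I_load = 2673.0/22400 = 0.11933 A, so P_out = 2673.0 × 0.11933 = 318.97 W.
All ideal ⇒ P_in = P_out, so I_supply = 318.97/415 = 0.769 A.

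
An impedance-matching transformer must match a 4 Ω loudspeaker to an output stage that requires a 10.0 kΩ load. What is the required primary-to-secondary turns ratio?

Z_p/Z_s = (N_p/N_s)², so N_p/N_s = √(10000/4) = √2500 = 50.0.

N_p/N_s ≈ 50.0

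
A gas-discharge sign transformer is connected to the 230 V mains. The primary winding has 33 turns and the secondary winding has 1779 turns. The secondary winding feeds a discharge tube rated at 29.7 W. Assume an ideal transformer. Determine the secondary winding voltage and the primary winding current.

V_s = V_p × N_s/N_p = 230 × 1779/33 = 12399 V.
I_s = P/V_s = 29.7/12399 = 0.0023953 A.
I_p = I_s × N_s/N_p = 0.0023953 × 1779/33 = 0.129 A.

V_s ≈ 12400 V, I_p ≈ 0.129 A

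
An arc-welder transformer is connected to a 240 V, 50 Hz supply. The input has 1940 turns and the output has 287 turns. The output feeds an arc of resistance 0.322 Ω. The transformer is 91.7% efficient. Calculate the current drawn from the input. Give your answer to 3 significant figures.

V_out = 240 × 287/1940 = 35.505 V.
I_out = V_out/R = 35.505/0.322 = 110.26 A.
P_out = V_out I_out = 35.505 × 110.26 = 3915.0 W.
P_in = P_out/η = 3915.0/0.917 = 4269.3 W.
I_in = P_in/V_in = 4269.3/240 = 17.8 A.

I_in ≈ 17.8 A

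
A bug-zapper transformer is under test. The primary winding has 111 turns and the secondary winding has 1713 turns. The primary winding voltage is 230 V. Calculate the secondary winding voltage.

V_s ≈ 3550 V

V_s/V_p = N_s/N_p, so V_s = 230 × 1713/111 = 3550 V.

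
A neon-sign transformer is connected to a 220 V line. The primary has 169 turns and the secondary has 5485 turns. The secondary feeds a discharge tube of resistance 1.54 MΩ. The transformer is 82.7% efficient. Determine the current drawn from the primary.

I_p ≈ 0.182 A

V_s = 220 × 5485/169 = 7140.2 V.
I_s = V_s/R = 7140.2/(1.54×10^6) = 0.0046365 A.
P_out = V_s I_s = 7140.2 × 0.0046365 = 33.106 W.
P_in = P_out/η = 33.106/0.827 = 40.031 W.
I_p = P_in/V_p = 40.031/220 = 0.182 A.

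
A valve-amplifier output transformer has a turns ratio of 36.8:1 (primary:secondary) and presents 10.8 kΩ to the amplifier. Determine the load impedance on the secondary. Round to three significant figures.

Z_s ≈ 7.97 Ω

Z_s = Z_p/(N_p/N_s)² = 10800/36.8² = 7.97 Ω.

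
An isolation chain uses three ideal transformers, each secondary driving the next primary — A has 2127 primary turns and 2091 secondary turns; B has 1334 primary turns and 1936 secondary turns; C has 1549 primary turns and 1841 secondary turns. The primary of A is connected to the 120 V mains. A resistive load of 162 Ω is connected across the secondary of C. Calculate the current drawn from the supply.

Secondary of A: V = 120.00 × 2091/2127 = 117.97 V.
Secondary of B: V = 117.97 × 1936/1334 = 171.21 V.
Secondary of C: V = 171.21 × 1841/1549 = 203.48 V.
I_load = 203.48/162 = 1.2560 A, so P_out = 203.48 × 1.2560 = 255.58 W.
All ideal ⇒ P_in = P_out, so I_supply = 255.58/120 = 2.13 A.

I_supply ≈ 2.13 A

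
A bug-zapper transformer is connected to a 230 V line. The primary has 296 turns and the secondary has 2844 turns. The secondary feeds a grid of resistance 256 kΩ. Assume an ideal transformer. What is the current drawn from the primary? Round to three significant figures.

V_s = V_p × N_s/N_p = 230 × 2844/296 = 2209.9 V.
I_s = V_s/R = 2209.9/256000 = 0.0086323 A.
For an ideal transformer I_p N_p = I_s N_s, so I_p = 0.0086323 × 2844/296 = 0.0829 A.

I_p ≈ 0.0829 A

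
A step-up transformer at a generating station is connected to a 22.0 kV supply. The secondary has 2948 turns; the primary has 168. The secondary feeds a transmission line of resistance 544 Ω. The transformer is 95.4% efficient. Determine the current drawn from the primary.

V_s = 22000 × 2948/168 = 386050 V.
I_s = V_s/R = 386050/544 = 709.65 A.
P_out = V_s I_s = 386050 × 709.65 = 2.7396×10^8 W.
P_in = P_out/η = 2.7396×10^8/0.954 = 2.8717×10^8 W.
I_p = P_in/V_p = 2.8717×10^8/22000 = 13100 A.

I_p ≈ 13100 A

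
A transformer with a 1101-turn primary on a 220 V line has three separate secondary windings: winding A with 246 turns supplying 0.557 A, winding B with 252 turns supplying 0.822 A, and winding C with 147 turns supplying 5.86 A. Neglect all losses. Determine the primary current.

V_A = 220 × 246/1101 = 49.155 V; V_B = 220 × 252/1101 = 50.354 V; V_C = 220 × 147/1101 = 29.373 V.
P_out = V_A I_A + V_B I_B + V_C I_C = 49.155×0.557 + 50.354×0.822 + 29.373×5.86 = 27.380 + 41.391 + 172.13 = 240.90 W.
Ideal ⇒ P_in = P_out, so I_p = P_out/V_p = 240.90/220 = 1.09 A.

I_p ≈ 1.09 A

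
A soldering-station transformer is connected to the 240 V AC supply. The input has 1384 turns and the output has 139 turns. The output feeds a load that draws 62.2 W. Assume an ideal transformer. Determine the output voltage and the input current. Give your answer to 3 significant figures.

V_out = V_in × N_out/N_in = 240 × 139/1384 = 24.104 V.
I_out = P/V_out = 62.2/24.104 = 2.5805 A.
I_in = I_out × N_out/N_in = 2.5805 × 139/1384 = 0.259 A.

V_out ≈ 24.1 V, I_in ≈ 0.259 A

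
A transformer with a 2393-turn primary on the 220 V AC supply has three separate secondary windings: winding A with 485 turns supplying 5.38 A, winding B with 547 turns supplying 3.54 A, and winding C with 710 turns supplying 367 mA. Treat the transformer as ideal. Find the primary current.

V_A = 220 × 485/2393 = 44.588 V; V_B = 220 × 547/2393 = 50.288 V; V_C = 220 × 710/2393 = 65.274 V.
P_out = V_A I_A + V_B I_B + V_C I_C = 44.588×5.38 + 50.288×3.54 + 65.274×0.367 = 239.89 + 178.02 + 23.955 = 441.86 W.
Ideal ⇒ P_in = P_out, so I_p = P_out/V_p = 441.86/220 = 2.01 A.

I_p ≈ 2.01 A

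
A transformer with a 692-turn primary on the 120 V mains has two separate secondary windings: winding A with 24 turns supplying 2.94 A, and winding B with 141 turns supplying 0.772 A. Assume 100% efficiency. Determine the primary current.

V_A = 120 × 24/692 = 4.1618 V; V_B = 120 × 141/692 = 24.451 V.
P_out = V_A I_A + V_B I_B = 4.1618×2.94 + 24.451×0.772 = 12.236 + 18.876 = 31.112 W.
Ideal ⇒ P_in = P_out, so I_p = P_out/V_p = 31.112/120 = 0.259 A.

I_p ≈ 0.259 A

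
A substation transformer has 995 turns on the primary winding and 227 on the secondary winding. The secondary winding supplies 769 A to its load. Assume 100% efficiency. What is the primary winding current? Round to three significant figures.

I_p ≈ 175 A

For an ideal transformer I_p/I_s = N_s/N_p, so I_p = 769 × 227/995 = 175 A.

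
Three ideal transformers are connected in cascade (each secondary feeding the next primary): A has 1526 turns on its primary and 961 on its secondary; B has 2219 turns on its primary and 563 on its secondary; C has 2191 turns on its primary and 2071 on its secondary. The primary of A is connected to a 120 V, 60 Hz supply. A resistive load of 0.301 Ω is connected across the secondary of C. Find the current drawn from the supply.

I_supply ≈ 9.09 A

Secondary of A: V = 120.00 × 961/1526 = 75.570 V.
Secondary of B: V = 75.570 × 563/2219 = 19.173 V.
Secondary of C: V = 19.173 × 2071/2191 = 18.123 V.
I_load = 18.123/0.301 = 60.211 A, so P_out = 18.123 × 60.211 = 1091.2 W.
All ideal ⇒ P_in = P_out, so I_supply = 1091.2/120 = 9.09 A.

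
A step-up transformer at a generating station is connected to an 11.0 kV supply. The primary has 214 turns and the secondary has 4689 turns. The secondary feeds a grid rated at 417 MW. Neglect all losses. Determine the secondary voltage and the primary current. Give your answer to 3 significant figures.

V_s = V_p × N_s/N_p = 11000 × 4689/214 = 241020 V.
I_s = P/V_s = 4.17×10^8/241020 = 1730.1 A.
I_p = I_s × N_s/N_p = 1730.1 × 4689/214 = 37900 A.

V_s ≈ 241000 V, I_p ≈ 37900 A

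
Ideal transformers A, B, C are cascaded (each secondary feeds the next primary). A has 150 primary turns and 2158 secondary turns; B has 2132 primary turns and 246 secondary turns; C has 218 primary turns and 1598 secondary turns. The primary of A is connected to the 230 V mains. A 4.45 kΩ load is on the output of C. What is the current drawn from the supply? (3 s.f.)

After A: V = 230.00 × 2158/150 = 3308.9 V.
After B: V = 3308.9 × 246/2132 = 381.80 V.
After C: V = 381.80 × 1598/218 = 2798.7 V.
I_load = 2798.7/4450 = 0.62892 A, so P_out = 2798.7 × 0.62892 = 1760.2 W.
All ideal ⇒ P_in = P_out, so I_supply = 1760.2/230 = 7.65 A.

I_supply ≈ 7.65 A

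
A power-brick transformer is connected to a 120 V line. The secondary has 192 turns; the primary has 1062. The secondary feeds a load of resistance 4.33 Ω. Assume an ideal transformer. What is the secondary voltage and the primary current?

V_s ≈ 21.7 V, I_p ≈ 0.906 A

V_s = V_p × N_s/N_p = 120 × 192/1062 = 21.695 V.
I_s = V_s/R = 21.695/4.33 = 5.0104 A.
I_p = I_s × N_s/N_p = 5.0104 × 192/1062 = 0.906 A.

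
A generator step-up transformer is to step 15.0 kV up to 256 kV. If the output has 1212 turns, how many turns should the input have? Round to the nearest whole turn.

N_in/N_out = V_in/V_out, so N_in = 1212 × 15000/256000 = 71.0 ≈ 71 turns.

N_in = 71 turns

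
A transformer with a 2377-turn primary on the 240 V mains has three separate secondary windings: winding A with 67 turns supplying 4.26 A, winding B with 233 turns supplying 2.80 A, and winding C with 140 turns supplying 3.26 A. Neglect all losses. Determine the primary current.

V_A = 240 × 67/2377 = 6.7648 V; V_B = 240 × 233/2377 = 23.525 V; V_C = 240 × 140/2377 = 14.135 V.
P_out = V_A I_A + V_B I_B + V_C I_C = 6.7648×4.26 + 23.525×2.80 + 14.135×3.26 = 28.818 + 65.871 + 46.082 = 140.77 W.
Ideal ⇒ P_in = P_out, so I_p = P_out/V_p = 140.77/240 = 0.587 A.

I_p ≈ 0.587 A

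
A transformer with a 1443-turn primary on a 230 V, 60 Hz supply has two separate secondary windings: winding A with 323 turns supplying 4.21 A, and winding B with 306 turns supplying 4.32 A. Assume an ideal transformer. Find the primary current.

V_A = 230 × 323/1443 = 51.483 V; V_B = 230 × 306/1443 = 48.773 V.
P_out = V_A I_A + V_B I_B = 51.483×4.21 + 48.773×4.32 = 216.74 + 210.70 = 427.44 W.
Ideal ⇒ P_in = P_out, so I_p = P_out/V_p = 427.44/230 = 1.86 A.

I_p ≈ 1.86 A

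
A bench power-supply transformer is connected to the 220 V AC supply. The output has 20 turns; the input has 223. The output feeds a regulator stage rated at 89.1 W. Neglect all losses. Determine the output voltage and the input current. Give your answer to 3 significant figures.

V_out = V_in × N_out/N_in = 220 × 20/223 = 19.731 V.
I_out = P/V_out = 89.1/19.731 = 4.5157 A.
I_in = I_out × N_out/N_in = 4.5157 × 20/223 = 0.405 A.

V_out ≈ 19.7 V, I_in ≈ 0.405 A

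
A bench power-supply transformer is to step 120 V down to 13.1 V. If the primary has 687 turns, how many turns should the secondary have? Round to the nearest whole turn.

N_s = 75 turns

N_s/N_p = V_s/V_p, so N_s = 687 × 13.1/120 = 75.0 ≈ 75 turns.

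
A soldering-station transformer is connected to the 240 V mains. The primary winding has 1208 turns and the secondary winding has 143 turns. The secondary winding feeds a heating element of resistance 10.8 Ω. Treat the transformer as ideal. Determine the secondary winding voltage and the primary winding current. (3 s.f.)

V_s ≈ 28.4 V, I_p ≈ 0.311 A

V_s = V_p × N_s/N_p = 240 × 143/1208 = 28.411 V.
I_s = V_s/R = 28.411/10.8 = 2.6306 A.
I_p = I_s × N_s/N_p = 2.6306 × 143/1208 = 0.311 A.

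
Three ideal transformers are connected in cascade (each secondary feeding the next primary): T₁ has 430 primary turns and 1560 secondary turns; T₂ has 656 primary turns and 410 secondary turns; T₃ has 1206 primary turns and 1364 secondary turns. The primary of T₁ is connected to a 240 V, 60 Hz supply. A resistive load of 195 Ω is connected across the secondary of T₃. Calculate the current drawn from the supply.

Secondary of T₁: V = 240.00 × 1560/430 = 870.70 V.
Secondary of T₂: V = 870.70 × 410/656 = 544.19 V.
Secondary of T₃: V = 544.19 × 1364/1206 = 615.48 V.
I_load = 615.48/195 = 3.1563 A, so P_out = 615.48 × 3.1563 = 1942.6 W.
All ideal ⇒ P_in = P_out, so I_supply = 1942.6/240 = 8.09 A.

I_supply ≈ 8.09 A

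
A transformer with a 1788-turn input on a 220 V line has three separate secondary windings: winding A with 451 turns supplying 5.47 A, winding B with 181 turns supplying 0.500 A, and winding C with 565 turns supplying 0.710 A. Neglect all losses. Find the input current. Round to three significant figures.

V_A = 220 × 451/1788 = 55.492 V; V_B = 220 × 181/1788 = 22.271 V; V_C = 220 × 565/1788 = 69.519 V.
P_out = V_A I_A + V_B I_B + V_C I_C = 55.492×5.47 + 22.271×0.500 + 69.519×0.710 = 303.54 + 11.135 + 49.359 = 364.04 W.
Ideal ⇒ P_in = P_out, so I_in = P_out/V_in = 364.04/220 = 1.65 A.

I_in ≈ 1.65 A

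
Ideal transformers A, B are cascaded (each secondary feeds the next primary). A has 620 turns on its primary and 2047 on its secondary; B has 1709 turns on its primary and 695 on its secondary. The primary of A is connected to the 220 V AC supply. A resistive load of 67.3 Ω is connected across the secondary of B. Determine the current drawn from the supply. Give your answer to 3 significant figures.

I_supply ≈ 5.89 A

After A: V = 220.00 × 2047/620 = 726.35 V.
After B: V = 726.35 × 695/1709 = 295.39 V.
I_load = 295.39/67.3 = 4.3891 A, so P_out = 295.39 × 4.3891 = 1296.5 W.
All ideal ⇒ P_in = P_out, so I_supply = 1296.5/220 = 5.89 A.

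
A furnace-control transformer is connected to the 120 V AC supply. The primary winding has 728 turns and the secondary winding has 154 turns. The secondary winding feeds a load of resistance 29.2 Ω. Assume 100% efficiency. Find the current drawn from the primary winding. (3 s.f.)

V_s = V_p × N_s/N_p = 120 × 154/728 = 25.385 V.
I_s = V_s/R = 25.385/29.2 = 0.86934 A.
For an ideal transformer I_p N_p = I_s N_s, so I_p = 0.86934 × 154/728 = 0.184 A.

I_p ≈ 0.184 A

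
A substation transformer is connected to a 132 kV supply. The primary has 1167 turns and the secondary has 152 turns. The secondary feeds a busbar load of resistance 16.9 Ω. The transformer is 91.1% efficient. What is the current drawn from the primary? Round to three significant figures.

I_p ≈ 145 A

V_s = 132000 × 152/1167 = 17193 V.
I_s = V_s/R = 17193/16.9 = 1017.3 A.
P_out = V_s I_s = 17193 × 1017.3 = 1.7491×10^7 W.
P_in = P_out/η = 1.7491×10^7/0.911 = 1.9199×10^7 W.
I_p = P_in/V_p = 1.9199×10^7/132000 = 145 A.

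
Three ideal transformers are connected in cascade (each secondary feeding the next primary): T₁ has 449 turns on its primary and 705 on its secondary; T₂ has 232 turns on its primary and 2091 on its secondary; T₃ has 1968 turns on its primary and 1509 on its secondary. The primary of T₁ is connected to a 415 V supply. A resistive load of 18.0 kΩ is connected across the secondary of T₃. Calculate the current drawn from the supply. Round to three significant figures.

Secondary of T₁: V = 415.00 × 705/449 = 651.61 V.
Secondary of T₂: V = 651.61 × 2091/232 = 5873.0 V.
Secondary of T₃: V = 5873.0 × 1509/1968 = 4503.2 V.
I_load = 4503.2/18000 = 0.25018 A, so P_out = 4503.2 × 0.25018 = 1126.6 W.
All ideal ⇒ P_in = P_out, so I_supply = 1126.6/415 = 2.71 A.

I_supply ≈ 2.71 A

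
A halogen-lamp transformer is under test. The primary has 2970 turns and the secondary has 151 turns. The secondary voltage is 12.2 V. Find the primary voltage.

V_p/V_s = N_p/N_s, so V_p = 12.2 × 2970/151 = 240 V.

V_p ≈ 240 V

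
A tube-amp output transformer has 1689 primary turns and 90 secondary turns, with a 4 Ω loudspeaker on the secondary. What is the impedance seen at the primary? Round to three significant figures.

Z_p ≈ 1410 Ω

Z_p = (N_p/N_s)² × Z_s = (1689/90)² × 4 = 1410 Ω.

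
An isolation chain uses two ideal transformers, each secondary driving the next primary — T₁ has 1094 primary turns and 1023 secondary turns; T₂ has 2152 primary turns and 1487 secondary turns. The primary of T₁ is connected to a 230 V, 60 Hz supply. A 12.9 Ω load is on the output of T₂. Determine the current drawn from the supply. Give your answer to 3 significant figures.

I_supply ≈ 7.44 A

After T₁: V = 230.00 × 1023/1094 = 215.07 V.
After T₂: V = 215.07 × 1487/2152 = 148.61 V.
I_load = 148.61/12.9 = 11.520 A, so P_out = 148.61 × 11.520 = 1712.1 W.
All ideal ⇒ P_in = P_out, so I_supply = 1712.1/230 = 7.44 A.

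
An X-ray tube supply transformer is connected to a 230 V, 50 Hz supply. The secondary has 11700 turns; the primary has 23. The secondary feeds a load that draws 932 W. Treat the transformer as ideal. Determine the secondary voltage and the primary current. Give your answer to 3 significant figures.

V_s = V_p × N_s/N_p = 230 × 11700/23 = 117000 V.
I_s = P/V_s = 932/117000 = 0.0079658 A.
I_p = I_s × N_s/N_p = 0.0079658 × 11700/23 = 4.05 A.

V_s ≈ 117000 V, I_p ≈ 4.05 A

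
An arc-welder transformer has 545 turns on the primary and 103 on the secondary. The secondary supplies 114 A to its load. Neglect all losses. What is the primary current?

I_p ≈ 21.5 A

For an ideal transformer I_p/I_s = N_s/N_p, so I_p = 114 × 103/545 = 21.5 A.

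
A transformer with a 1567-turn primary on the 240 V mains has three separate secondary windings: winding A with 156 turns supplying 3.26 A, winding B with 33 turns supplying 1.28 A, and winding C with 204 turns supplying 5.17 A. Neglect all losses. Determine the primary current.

V_A = 240 × 156/1567 = 23.893 V; V_B = 240 × 33/1567 = 5.0542 V; V_C = 240 × 204/1567 = 31.244 V.
P_out = V_A I_A + V_B I_B + V_C I_C = 23.893×3.26 + 5.0542×1.28 + 31.244×5.17 = 77.890 + 6.4694 + 161.53 = 245.89 W.
Ideal ⇒ P_in = P_out, so I_p = P_out/V_p = 245.89/240 = 1.02 A.

I_p ≈ 1.02 A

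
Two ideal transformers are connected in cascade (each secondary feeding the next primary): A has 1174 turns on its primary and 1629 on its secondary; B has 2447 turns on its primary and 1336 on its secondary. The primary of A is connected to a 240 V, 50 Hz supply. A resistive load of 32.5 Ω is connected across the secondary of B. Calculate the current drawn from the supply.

I_supply ≈ 4.24 A

After A: V = 240.00 × 1629/1174 = 333.02 V.
After B: V = 333.02 × 1336/2447 = 181.82 V.
I_load = 181.82/32.5 = 5.5944 A, so P_out = 181.82 × 5.5944 = 1017.2 W.
All ideal ⇒ P_in = P_out, so I_supply = 1017.2/240 = 4.24 A.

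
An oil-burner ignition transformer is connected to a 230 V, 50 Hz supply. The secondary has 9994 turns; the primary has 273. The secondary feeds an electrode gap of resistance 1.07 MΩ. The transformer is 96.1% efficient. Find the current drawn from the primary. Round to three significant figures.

V_s = 230 × 9994/273 = 8419.9 V.
I_s = V_s/R = 8419.9/(1.07×10^6) = 0.0078690 A.
P_out = V_s I_s = 8419.9 × 0.0078690 = 66.256 W.
P_in = P_out/η = 66.256/0.961 = 68.945 W.
I_p = P_in/V_p = 68.945/230 = 0.300 A.

I_p ≈ 0.300 A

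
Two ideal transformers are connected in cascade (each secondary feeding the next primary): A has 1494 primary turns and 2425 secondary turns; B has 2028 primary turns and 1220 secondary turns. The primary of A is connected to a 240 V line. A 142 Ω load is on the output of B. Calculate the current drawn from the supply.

I_supply ≈ 1.61 A

After A: V = 240.00 × 2425/1494 = 389.56 V.
After B: V = 389.56 × 1220/2028 = 234.35 V.
I_load = 234.35/142 = 1.6503 A, so P_out = 234.35 × 1.6503 = 386.76 W.
All ideal ⇒ P_in = P_out, so I_supply = 386.76/240 = 1.61 A.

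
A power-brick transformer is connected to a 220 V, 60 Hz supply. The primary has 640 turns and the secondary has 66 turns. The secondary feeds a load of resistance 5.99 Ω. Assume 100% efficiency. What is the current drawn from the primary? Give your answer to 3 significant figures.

I_p ≈ 0.391 A

V_s = V_p × N_s/N_p = 220 × 66/640 = 22.688 V.
I_s = V_s/R = 22.688/5.99 = 3.7876 A.
For an ideal transformer I_p N_p = I_s N_s, so I_p = 3.7876 × 66/640 = 0.391 A.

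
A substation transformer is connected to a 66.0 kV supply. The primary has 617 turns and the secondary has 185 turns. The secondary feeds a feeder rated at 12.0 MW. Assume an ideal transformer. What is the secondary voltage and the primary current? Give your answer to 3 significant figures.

V_s = V_p × N_s/N_p = 66000 × 185/617 = 19789 V.
I_s = P/V_s = 1.20×10^7/19789 = 606.39 A.
I_p = I_s × N_s/N_p = 606.39 × 185/617 = 182 A.

V_s ≈ 19800 V, I_p ≈ 182 A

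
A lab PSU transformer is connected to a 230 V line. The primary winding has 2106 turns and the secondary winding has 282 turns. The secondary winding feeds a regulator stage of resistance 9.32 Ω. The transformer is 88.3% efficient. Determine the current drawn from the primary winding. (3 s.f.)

I_p ≈ 0.501 A

V_s = 230 × 282/2106 = 30.798 V.
I_s = V_s/R = 30.798/9.32 = 3.3045 A.
P_out = V_s I_s = 30.798 × 3.3045 = 101.77 W.
P_in = P_out/η = 101.77/0.883 = 115.26 W.
I_p = P_in/V_p = 115.26/230 = 0.501 A.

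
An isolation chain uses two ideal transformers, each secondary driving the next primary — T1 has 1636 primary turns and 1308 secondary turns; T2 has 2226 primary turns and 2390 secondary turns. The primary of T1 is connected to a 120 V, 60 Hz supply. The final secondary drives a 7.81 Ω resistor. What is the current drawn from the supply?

Secondary of T1: V = 120.00 × 1308/1636 = 95.941 V.
Secondary of T2: V = 95.941 × 2390/2226 = 103.01 V.
I_load = 103.01/7.81 = 13.189 A, so P_out = 103.01 × 13.189 = 1358.6 W.
All ideal ⇒ P_in = P_out, so I_supply = 1358.6/120 = 11.3 A.

I_supply ≈ 11.3 A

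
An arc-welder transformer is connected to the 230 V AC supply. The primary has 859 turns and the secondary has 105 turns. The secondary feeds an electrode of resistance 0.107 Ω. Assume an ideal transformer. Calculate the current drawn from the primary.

V_s = V_p × N_s/N_p = 230 × 105/859 = 28.114 V.
I_s = V_s/R = 28.114/0.107 = 262.75 A.
For an ideal transformer I_p N_p = I_s N_s, so I_p = 262.75 × 105/859 = 32.1 A.

I_p ≈ 32.1 A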